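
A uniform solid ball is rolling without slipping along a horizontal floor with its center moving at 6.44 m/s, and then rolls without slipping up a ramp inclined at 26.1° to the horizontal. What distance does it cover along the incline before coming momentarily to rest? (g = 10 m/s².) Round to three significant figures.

d ≈ 6.60 m

The moment of inertia is (2/5)MR², giving k ≡ I/(MR²) = 0.4.
Rolling without slipping gives ω = v/R, so the total kinetic energy is ½Mv² + ½Iω² = ½(1+k)Mv² = (7/10)Mv².
Setting this equal to Mgh gives the vertical rise h = (1+k)v₀²/(2g) = 1.4×6.44²/(2×10) = 2.903 m.
Along the incline, d = h/sinθ = 2.903/sin26.1° ≈ 6.60 m.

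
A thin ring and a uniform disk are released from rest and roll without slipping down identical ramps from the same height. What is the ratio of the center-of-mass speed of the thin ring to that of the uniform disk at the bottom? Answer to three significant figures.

v_ratio ≈ 0.866

Each satisfies Mgh = ½(1+k)Mv² with k = I/(MR²), so v ∝ 1/√(1+k).
For the thin ring k = 1; for the uniform disk k = 0.5.
v₁/v₂ = √((1+k₂)/(1+k₁)) = √(1.5/2) ≈ 0.866.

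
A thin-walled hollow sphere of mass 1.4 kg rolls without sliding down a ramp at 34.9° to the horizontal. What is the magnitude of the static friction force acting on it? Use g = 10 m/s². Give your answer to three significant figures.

Here I = (2/3)MR², so the shape factor k = I/(MR²) = 2/3.
Translational: Mg sinθ − f = Ma. Rotational about the CM: fR = Iα = kMRa, so f = kMa.
Combining, a = g sinθ/(1+k) and f = kMa = kMg sinθ/(1+k).
f = (2/3) × 1.4 × 10 × sin34.9° / 1.667 ≈ 3.20 N.

f ≈ 3.20 N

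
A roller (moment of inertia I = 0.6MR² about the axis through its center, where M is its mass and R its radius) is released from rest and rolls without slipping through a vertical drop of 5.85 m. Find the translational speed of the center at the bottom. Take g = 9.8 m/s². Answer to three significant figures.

v ≈ 8.47 m/s

The moment of inertia is 0.6MR², giving k ≡ I/(MR²) = 0.6.
Rolling without slipping gives ω = v/R, so the total kinetic energy is ½Mv² + ½Iω² = ½(1+k)Mv² = (4/5)Mv².
Setting Mgh = (4/5)Mv² gives v = √(2gh/(1+k)) = √(2·9.8·5.85/1.6) ≈ 8.47 m/s.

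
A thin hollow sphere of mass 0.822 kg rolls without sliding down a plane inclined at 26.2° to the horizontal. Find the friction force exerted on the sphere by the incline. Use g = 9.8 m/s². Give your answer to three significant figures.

f ≈ 1.42 N

The moment of inertia is (2/3)MR², giving k ≡ I/(MR²) = 2/3.
Translational: Mg sinθ − f = Ma. Rotational about the CM: fR = Iα = kMRa, so f = kMa.
Combining, a = g sinθ/(1+k) and f = kMa = kMg sinθ/(1+k).
f = (2/3) × 0.822 × 9.8 × sin26.2° / 1.667 ≈ 1.42 N.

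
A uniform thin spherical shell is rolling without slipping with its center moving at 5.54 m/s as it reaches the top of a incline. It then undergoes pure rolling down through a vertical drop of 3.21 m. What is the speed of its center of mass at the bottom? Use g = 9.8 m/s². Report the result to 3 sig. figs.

The moment of inertia is (2/3)MR², giving k ≡ I/(MR²) = 2/3.
Rolling without slipping gives ω = v/R, so the total kinetic energy is ½Mv² + ½Iω² = ½(1+k)Mv² = (5/6)Mv².
Energy conservation: (5/6)Mv₀² + Mgh = (5/6)Mv², so v² = v₀² + 2gh/(1+k).
v = √(5.54² + 2×9.8×3.21/1.667) = √68.44 ≈ 8.27 m/s.

v ≈ 8.27 m/s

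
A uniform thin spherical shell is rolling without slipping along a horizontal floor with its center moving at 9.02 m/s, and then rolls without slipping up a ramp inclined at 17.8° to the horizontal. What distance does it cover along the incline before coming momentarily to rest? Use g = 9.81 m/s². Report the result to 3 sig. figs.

d ≈ 22.6 m

For this body I = (2/3)MR², i.e. k = I/(MR²) = 2/3.
Pure rolling means v = ωR; then KE = ½Mv² + ½I(v/R)² = ½(1+k)Mv² = (5/6)Mv².
Setting this equal to Mgh gives the vertical rise h = (1+k)v₀²/(2g) = 1.667×9.02²/(2×9.81) = 6.911 m.
Along the incline, d = h/sinθ = 6.911/sin17.8° ≈ 22.6 m.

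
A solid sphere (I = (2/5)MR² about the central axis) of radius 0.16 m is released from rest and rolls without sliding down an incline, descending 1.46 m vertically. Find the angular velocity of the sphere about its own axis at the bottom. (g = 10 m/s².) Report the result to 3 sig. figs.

Here I = (2/5)MR², so the shape factor k = I/(MR²) = 0.4.
The rolling condition ω = v/R makes the rotational term ½I(v/R)² = ½kMv², so KE_total = ½(1+k)Mv² = (7/10)Mv².
Energy conservation Mgh = ½(1+k)Mv² gives v = √(2gh/(1+k)) = √(2 × 10 × 1.46 / 1.4) = 4.567 m/s.
The angular speed follows from ω = v/R = 4.567/0.16 ≈ 28.5 rad/s.

ω ≈ 28.5 rad/s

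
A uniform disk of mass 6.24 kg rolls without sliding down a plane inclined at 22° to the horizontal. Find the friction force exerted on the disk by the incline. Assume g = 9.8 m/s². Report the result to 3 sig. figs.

For this body I = (1/2)MR², i.e. k = I/(MR²) = 0.5.
Newton's second law down the slope: Mg sinθ − f = Ma. The torque equation fR = Iα (with α = a/R) gives f = kMa.
Combining, a = g sinθ/(1+k) and f = kMa = kMg sinθ/(1+k).
f = 0.5 × 6.24 × 9.8 × sin22° / 1.5 ≈ 7.64 N.

f ≈ 7.64 N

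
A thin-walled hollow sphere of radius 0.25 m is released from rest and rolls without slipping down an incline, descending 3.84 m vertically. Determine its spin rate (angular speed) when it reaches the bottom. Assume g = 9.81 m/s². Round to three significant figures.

With I = (2/3)MR², the ratio k = I/(MR²) is 2/3.
The rolling condition ω = v/R makes the rotational term ½I(v/R)² = ½kMv², so KE_total = ½(1+k)Mv² = (5/6)Mv².
Energy conservation Mgh = ½(1+k)Mv² gives v = √(2gh/(1+k)) = √(2 × 9.81 × 3.84 / 1.667) = 6.723 m/s.
The angular speed follows from ω = v/R = 6.723/0.25 ≈ 26.9 rad/s.

ω ≈ 26.9 rad/s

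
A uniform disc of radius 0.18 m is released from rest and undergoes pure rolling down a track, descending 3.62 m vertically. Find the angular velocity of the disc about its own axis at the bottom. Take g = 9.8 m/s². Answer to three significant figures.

For this body I = (1/2)MR², i.e. k = I/(MR²) = 0.5.
Rolling without slipping gives ω = v/R, so the total kinetic energy is ½Mv² + ½Iω² = ½(1+k)Mv² = (3/4)Mv².
Energy conservation Mgh = ½(1+k)Mv² gives v = √(2gh/(1+k)) = √(2 × 9.8 × 3.62 / 1.5) = 6.878 m/s.
The angular speed follows from ω = v/R = 6.878/0.18 ≈ 38.2 rad/s.

ω ≈ 38.2 rad/s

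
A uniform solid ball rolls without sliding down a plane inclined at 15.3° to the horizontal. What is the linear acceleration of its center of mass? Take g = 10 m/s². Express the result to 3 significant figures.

The moment of inertia is (2/5)MR², giving k ≡ I/(MR²) = 0.4.
Translational: Mg sinθ − f = Ma. Rotational about the CM: fR = Iα = kMRa, so f = kMa.
Eliminating f: Mg sinθ = (1+k)Ma, so a = g sinθ/(1+k) = 10 × sin15.3° / 1.4 ≈ 1.88 m/s².

a ≈ 1.88 m/s²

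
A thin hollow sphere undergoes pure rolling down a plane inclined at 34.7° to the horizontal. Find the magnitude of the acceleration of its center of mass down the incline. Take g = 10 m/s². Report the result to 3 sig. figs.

For this body I = (2/3)MR², i.e. k = I/(MR²) = 2/3.
Newton's second law down the slope: Mg sinθ − f = Ma. The torque equation fR = Iα (with α = a/R) gives f = kMa.
Eliminating f: Mg sinθ = (1+k)Ma, so a = g sinθ/(1+k) = 10 × sin34.7° / 1.667 ≈ 3.42 m/s².

a ≈ 3.42 m/s²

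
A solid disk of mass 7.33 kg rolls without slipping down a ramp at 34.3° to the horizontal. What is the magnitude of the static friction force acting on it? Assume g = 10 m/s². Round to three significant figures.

f ≈ 13.8 N

With I = (1/2)MR², the ratio k = I/(MR²) is 0.5.
Newton's second law down the slope: Mg sinθ − f = Ma. The torque equation fR = Iα (with α = a/R) gives f = kMa.
Combining, a = g sinθ/(1+k) and f = kMa = kMg sinθ/(1+k).
f = 0.5 × 7.33 × 10 × sin34.3° / 1.5 ≈ 13.8 N.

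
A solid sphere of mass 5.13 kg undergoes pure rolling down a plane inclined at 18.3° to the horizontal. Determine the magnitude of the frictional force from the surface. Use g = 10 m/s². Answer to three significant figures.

f ≈ 4.60 N

The moment of inertia is (2/5)MR², giving k ≡ I/(MR²) = 0.4.
Along the incline Mg sinθ − f = Ma, and torque about the center fR = Iα = kMR²(a/R) gives f = kMa.
Combining, a = g sinθ/(1+k) and f = kMa = kMg sinθ/(1+k).
f = 0.4 × 5.13 × 10 × sin18.3° / 1.4 ≈ 4.60 N.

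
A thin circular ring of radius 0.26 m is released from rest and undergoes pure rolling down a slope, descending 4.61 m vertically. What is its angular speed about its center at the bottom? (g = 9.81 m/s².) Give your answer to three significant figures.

Here I = MR², so the shape factor k = I/(MR²) = 1.
Since it rolls without slipping, ω = v/R and KE = ½Mv² + ½Iω² = ½(1+k)Mv² = Mv².
Energy conservation Mgh = ½(1+k)Mv² gives v = √(2gh/(1+k)) = √(2 × 9.81 × 4.61 / 2) = 6.725 m/s.
Then ω = v/R = 6.725 / 0.26 ≈ 25.9 rad/s.

ω ≈ 25.9 rad/s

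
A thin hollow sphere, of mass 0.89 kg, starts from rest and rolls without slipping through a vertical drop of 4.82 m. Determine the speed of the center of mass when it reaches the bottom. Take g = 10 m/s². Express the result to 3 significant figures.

The moment of inertia is (2/3)MR², giving k ≡ I/(MR²) = 2/3.
Since it rolls without slipping, ω = v/R and KE = ½Mv² + ½Iω² = ½(1+k)Mv² = (5/6)Mv².
Energy conservation: Mgh = (5/6)Mv², so v = √(2gh/(1+k)) = √(2 × 10 × 4.82 / 1.667) ≈ 7.61 m/s.

v ≈ 7.61 m/s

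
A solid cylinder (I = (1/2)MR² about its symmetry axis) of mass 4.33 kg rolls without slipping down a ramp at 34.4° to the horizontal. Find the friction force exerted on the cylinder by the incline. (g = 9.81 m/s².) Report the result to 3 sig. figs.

f ≈ 8.00 N

The moment of inertia is (1/2)MR², giving k ≡ I/(MR²) = 0.5.
Translational: Mg sinθ − f = Ma. Rotational about the CM: fR = Iα = kMRa, so f = kMa.
Combining, a = g sinθ/(1+k) and f = kMa = kMg sinθ/(1+k).
f = 0.5 × 4.33 × 9.81 × sin34.4° / 1.5 ≈ 8.00 N.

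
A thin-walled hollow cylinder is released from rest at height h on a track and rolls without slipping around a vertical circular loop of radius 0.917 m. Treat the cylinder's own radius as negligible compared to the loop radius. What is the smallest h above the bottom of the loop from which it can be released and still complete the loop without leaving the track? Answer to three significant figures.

With I = MR², the ratio k = I/(MR²) is 1.
At the top of the loop, the minimum-contact condition is Mg = Mv_top²/r, so v_top² = gr.
With ω = v/R, the kinetic energy at speed v is ½(1+k)Mv² = Mv².
Energy conservation from release (height h) to the top (height 2r): Mgh = Mg(2r) + M·gr.
Thus h_min = 2r + (1+k)r/2 = r(2 + 2/2) = 0.917 × 3 ≈ 2.75 m.

h_min ≈ 2.75 m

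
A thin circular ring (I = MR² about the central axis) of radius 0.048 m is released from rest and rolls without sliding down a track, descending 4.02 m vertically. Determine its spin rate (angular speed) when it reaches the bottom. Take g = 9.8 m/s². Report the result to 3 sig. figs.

ω ≈ 131 rad/s

With I = MR², the ratio k = I/(MR²) is 1.
Rolling without slipping gives ω = v/R, so the total kinetic energy is ½Mv² + ½Iω² = ½(1+k)Mv² = Mv².
Energy conservation Mgh = ½(1+k)Mv² gives v = √(2gh/(1+k)) = √(2 × 9.8 × 4.02 / 2) = 6.277 m/s.
The angular speed follows from ω = v/R = 6.277/0.048 ≈ 131 rad/s.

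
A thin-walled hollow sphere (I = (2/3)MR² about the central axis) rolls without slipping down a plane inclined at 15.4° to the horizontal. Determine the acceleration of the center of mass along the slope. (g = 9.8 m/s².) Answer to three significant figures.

a ≈ 1.56 m/s²

The moment of inertia is (2/3)MR², giving k ≡ I/(MR²) = 2/3.
Along the incline Mg sinθ − f = Ma, and torque about the center fR = Iα = kMR²(a/R) gives f = kMa.
Eliminating f: Mg sinθ = (1+k)Ma, so a = g sinθ/(1+k) = 9.8 × sin15.4° / 1.667 ≈ 1.56 m/s².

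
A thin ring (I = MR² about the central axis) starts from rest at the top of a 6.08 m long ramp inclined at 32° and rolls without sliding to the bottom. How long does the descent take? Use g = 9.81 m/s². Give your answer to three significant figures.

With I = MR², the ratio k = I/(MR²) is 1.
Newton's second law down the slope: Mg sinθ − f = Ma. The torque equation fR = Iα (with α = a/R) gives f = kMa.
Hence a = g sinθ/(1+k) = 9.81×sin32°/2 = 2.599 m/s².
With constant a from rest, t = √(2L/a) = √(2·6.08/2.599) ≈ 2.16 s.

t ≈ 2.16 s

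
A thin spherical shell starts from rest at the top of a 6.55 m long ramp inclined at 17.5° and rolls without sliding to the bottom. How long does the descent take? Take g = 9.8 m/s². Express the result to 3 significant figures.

The moment of inertia is (2/3)MR², giving k ≡ I/(MR²) = 2/3.
Translational: Mg sinθ − f = Ma. Rotational about the CM: fR = Iα = kMRa, so f = kMa.
Hence a = g sinθ/(1+k) = 9.8×sin17.5°/1.667 = 1.768 m/s².
Starting from rest, L = ½at², so t = √(2L/a) = √(2×6.55/1.768) ≈ 2.72 s.

t ≈ 2.72 s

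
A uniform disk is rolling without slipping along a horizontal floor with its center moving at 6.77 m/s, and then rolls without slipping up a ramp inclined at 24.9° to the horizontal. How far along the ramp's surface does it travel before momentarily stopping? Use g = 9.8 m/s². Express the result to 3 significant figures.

d ≈ 8.33 m

With I = (1/2)MR², the ratio k = I/(MR²) is 0.5.
Since it rolls without slipping, ω = v/R and KE = ½Mv² + ½Iω² = ½(1+k)Mv² = (3/4)Mv².
Setting this equal to Mgh gives the vertical rise h = (1+k)v₀²/(2g) = 1.5×6.77²/(2×9.8) = 3.508 m.
Along the incline, d = h/sinθ = 3.508/sin24.9° ≈ 8.33 m.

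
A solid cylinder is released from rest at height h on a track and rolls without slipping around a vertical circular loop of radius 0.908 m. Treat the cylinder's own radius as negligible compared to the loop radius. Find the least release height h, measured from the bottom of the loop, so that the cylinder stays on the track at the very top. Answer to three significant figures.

For this body I = (1/2)MR², i.e. k = I/(MR²) = 0.5.
At the top of the loop, the minimum-contact condition is Mg = Mv_top²/r, so v_top² = gr.
With ω = v/R, the kinetic energy at speed v is ½(1+k)Mv² = (3/4)Mv².
Energy conservation from release (height h) to the top (height 2r): Mgh = Mg(2r) + (3/4)M·gr.
Thus h_min = 2r + (1+k)r/2 = r(2 + 1.5/2) = 0.908 × 2.75 ≈ 2.50 m.

h_min ≈ 2.50 m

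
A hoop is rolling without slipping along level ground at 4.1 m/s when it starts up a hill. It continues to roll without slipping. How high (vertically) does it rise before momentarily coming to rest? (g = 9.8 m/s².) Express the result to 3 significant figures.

h ≈ 1.72 m

For this body I = MR², i.e. k = I/(MR²) = 1.
The rolling condition ω = v/R makes the rotational term ½I(v/R)² = ½kMv², so KE_total = ½(1+k)Mv² = Mv².
All of this converts to potential energy at the highest point: Mv₀² = Mgh.
Thus h = (1+k)v₀²/(2g) = 2 × 4.1² / (2 × 9.8) ≈ 1.72 m.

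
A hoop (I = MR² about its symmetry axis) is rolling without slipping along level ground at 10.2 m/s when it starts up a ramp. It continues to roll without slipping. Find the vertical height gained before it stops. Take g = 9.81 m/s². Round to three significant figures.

With I = MR², the ratio k = I/(MR²) is 1.
Rolling without slipping gives ω = v/R, so the total kinetic energy is ½Mv² + ½Iω² = ½(1+k)Mv² = Mv².
At the top the kinetic energy is zero, so Mv₀² = Mgh.
Thus h = (1+k)v₀²/(2g) = 2 × 10.2² / (2 × 9.81) ≈ 10.6 m.

h ≈ 10.6 m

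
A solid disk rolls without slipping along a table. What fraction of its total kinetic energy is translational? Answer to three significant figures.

With I = (1/2)MR², the ratio k = I/(MR²) is 0.5.
Since ω = v/R, the translational part is ½Mv² and the rotational part is ½I(v/R)² = ½kMv²; the total is ½(1+k)Mv².
The translational fraction is therefore 1/(1+k) = 1/1.5 ≈ 0.667.

fraction ≈ 0.667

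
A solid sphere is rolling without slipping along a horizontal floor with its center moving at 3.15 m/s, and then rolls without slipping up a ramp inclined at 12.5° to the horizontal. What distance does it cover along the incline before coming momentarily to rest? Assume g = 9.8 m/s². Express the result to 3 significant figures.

With I = (2/5)MR², the ratio k = I/(MR²) is 0.4.
Pure rolling means v = ωR; then KE = ½Mv² + ½I(v/R)² = ½(1+k)Mv² = (7/10)Mv².
Setting this equal to Mgh gives the vertical rise h = (1+k)v₀²/(2g) = 1.4×3.15²/(2×9.8) = 0.7087 m.
The distance along the slope is d = h/sinθ = 0.7087/sin12.5° ≈ 3.27 m.

d ≈ 3.27 m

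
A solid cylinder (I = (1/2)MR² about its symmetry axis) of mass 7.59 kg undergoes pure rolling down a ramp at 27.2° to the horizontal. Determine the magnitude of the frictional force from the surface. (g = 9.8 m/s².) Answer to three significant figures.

Here I = (1/2)MR², so the shape factor k = I/(MR²) = 0.5.
Along the incline Mg sinθ − f = Ma, and torque about the center fR = Iα = kMR²(a/R) gives f = kMa.
Combining, a = g sinθ/(1+k) and f = kMa = kMg sinθ/(1+k).
f = 0.5 × 7.59 × 9.8 × sin27.2° / 1.5 ≈ 11.3 N.

f ≈ 11.3 N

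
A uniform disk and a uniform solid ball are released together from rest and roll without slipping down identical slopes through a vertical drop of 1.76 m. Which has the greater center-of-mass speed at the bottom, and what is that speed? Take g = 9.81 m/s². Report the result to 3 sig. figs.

For rolling without slipping, Mgh = ½(1+k)Mv² where k = I/(MR²), so v = √(2gh/(1+k)).
Uniform disk: k = 0.5, giving v = √(2×9.81×1.76/1.5) = 4.798 m/s.
Uniform solid ball: k = 0.4, giving v = √(2×9.81×1.76/1.4) = 4.966 m/s.
The smaller k wins: the uniform solid ball, at ≈ 4.97 m/s.

the uniform solid ball, at v ≈ 4.97 m/s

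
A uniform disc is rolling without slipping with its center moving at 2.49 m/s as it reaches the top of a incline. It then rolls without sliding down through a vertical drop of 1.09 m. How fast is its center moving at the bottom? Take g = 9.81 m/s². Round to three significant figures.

v ≈ 4.52 m/s

For this body I = (1/2)MR², i.e. k = I/(MR²) = 0.5.
Rolling without slipping gives ω = v/R, so the total kinetic energy is ½Mv² + ½Iω² = ½(1+k)Mv² = (3/4)Mv².
Energy conservation: (3/4)Mv₀² + Mgh = (3/4)Mv², so v² = v₀² + 2gh/(1+k).
v = √(2.49² + 2×9.81×1.09/1.5) = √20.46 ≈ 4.52 m/s.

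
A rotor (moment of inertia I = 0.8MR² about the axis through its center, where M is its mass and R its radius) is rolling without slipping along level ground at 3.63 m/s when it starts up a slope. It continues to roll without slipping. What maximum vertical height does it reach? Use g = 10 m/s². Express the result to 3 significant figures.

h ≈ 1.19 m

For this body I = 0.8MR², i.e. k = I/(MR²) = 0.8.
Pure rolling means v = ωR; then KE = ½Mv² + ½I(v/R)² = ½(1+k)Mv² = (9/10)Mv².
At the top the kinetic energy is zero, so (9/10)Mv₀² = Mgh.
Thus h = (1+k)v₀²/(2g) = 1.8 × 3.63² / (2 × 10) ≈ 1.19 m.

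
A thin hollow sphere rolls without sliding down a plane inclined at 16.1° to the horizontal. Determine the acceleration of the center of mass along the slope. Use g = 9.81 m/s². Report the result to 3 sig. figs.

a ≈ 1.63 m/s²

The moment of inertia is (2/3)MR², giving k ≡ I/(MR²) = 2/3.
Translational: Mg sinθ − f = Ma. Rotational about the CM: fR = Iα = kMRa, so f = kMa.
Eliminating f: Mg sinθ = (1+k)Ma, so a = g sinθ/(1+k) = 9.81 × sin16.1° / 1.667 ≈ 1.63 m/s².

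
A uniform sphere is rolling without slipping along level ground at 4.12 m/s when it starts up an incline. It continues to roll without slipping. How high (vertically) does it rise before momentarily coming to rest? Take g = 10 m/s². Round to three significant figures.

h ≈ 1.19 m

Here I = (2/5)MR², so the shape factor k = I/(MR²) = 0.4.
Since it rolls without slipping, ω = v/R and KE = ½Mv² + ½Iω² = ½(1+k)Mv² = (7/10)Mv².
At the top the kinetic energy is zero, so (7/10)Mv₀² = Mgh.
Thus h = (1+k)v₀²/(2g) = 1.4 × 4.12² / (2 × 10) ≈ 1.19 m.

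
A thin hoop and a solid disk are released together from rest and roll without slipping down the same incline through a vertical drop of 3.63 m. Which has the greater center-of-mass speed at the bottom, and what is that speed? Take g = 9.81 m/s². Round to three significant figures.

the solid disk, at v ≈ 6.89 m/s

For rolling without slipping, Mgh = ½(1+k)Mv² where k = I/(MR²), so v = √(2gh/(1+k)).
Thin hoop: k = 1, giving v = √(2×9.81×3.63/2) = 5.967 m/s.
Solid disk: k = 0.5, giving v = √(2×9.81×3.63/1.5) = 6.891 m/s.
The smaller k wins: the solid disk, at ≈ 6.89 m/s.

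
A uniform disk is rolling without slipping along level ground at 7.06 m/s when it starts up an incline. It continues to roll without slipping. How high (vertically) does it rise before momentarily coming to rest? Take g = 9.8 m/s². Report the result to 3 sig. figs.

h ≈ 3.81 m

With I = (1/2)MR², the ratio k = I/(MR²) is 0.5.
Rolling without slipping gives ω = v/R, so the total kinetic energy is ½Mv² + ½Iω² = ½(1+k)Mv² = (3/4)Mv².
All of this converts to potential energy at the highest point: (3/4)Mv₀² = Mgh.
Thus h = (1+k)v₀²/(2g) = 1.5 × 7.06² / (2 × 9.8) ≈ 3.81 m.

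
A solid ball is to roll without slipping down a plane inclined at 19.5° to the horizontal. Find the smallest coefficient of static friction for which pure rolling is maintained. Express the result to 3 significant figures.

With I = (2/5)MR², the ratio k = I/(MR²) is 0.4.
Newton's second law down the slope: Mg sinθ − f = Ma. The torque equation fR = Iα (with α = a/R) gives f = kMa.
These give a = g sinθ/(1+k) and the required friction f = kMg sinθ/(1+k).
The normal force is N = Mg cosθ, so μ_min = f/N = k tanθ/(1+k).
μ_min = 0.4 × tan19.5° / 1.4 ≈ 0.101.

μ_min ≈ 0.101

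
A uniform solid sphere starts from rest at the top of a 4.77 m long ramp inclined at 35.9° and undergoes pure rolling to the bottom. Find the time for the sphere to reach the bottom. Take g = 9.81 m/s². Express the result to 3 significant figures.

With I = (2/5)MR², the ratio k = I/(MR²) is 0.4.
Translational: Mg sinθ − f = Ma. Rotational about the CM: fR = Iα = kMRa, so f = kMa.
Hence a = g sinθ/(1+k) = 9.81×sin35.9°/1.4 = 4.109 m/s².
Starting from rest, L = ½at², so t = √(2L/a) = √(2×4.77/4.109) ≈ 1.52 s.

t ≈ 1.52 s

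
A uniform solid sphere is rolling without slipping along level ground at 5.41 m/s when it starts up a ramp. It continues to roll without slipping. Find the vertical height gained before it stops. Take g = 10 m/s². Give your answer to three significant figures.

The moment of inertia is (2/5)MR², giving k ≡ I/(MR²) = 0.4.
The rolling condition ω = v/R makes the rotational term ½I(v/R)² = ½kMv², so KE_total = ½(1+k)Mv² = (7/10)Mv².
At the top the kinetic energy is zero, so (7/10)Mv₀² = Mgh.
Thus h = (1+k)v₀²/(2g) = 1.4 × 5.41² / (2 × 10) ≈ 2.05 m.

h ≈ 2.05 m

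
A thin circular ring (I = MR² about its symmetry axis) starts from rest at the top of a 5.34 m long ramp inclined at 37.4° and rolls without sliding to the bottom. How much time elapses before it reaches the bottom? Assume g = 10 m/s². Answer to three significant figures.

For this body I = MR², i.e. k = I/(MR²) = 1.
Along the incline Mg sinθ − f = Ma, and torque about the center fR = Iα = kMR²(a/R) gives f = kMa.
Hence a = g sinθ/(1+k) = 10×sin37.4°/2 = 3.037 m/s².
With constant a from rest, t = √(2L/a) = √(2·5.34/3.037) ≈ 1.88 s.

t ≈ 1.88 s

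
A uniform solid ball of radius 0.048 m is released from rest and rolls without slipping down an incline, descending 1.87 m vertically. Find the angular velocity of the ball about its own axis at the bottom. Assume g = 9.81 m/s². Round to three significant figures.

ω ≈ 107 rad/s

For this body I = (2/5)MR², i.e. k = I/(MR²) = 0.4.
Since it rolls without slipping, ω = v/R and KE = ½Mv² + ½Iω² = ½(1+k)Mv² = (7/10)Mv².
Energy conservation Mgh = ½(1+k)Mv² gives v = √(2gh/(1+k)) = √(2 × 9.81 × 1.87 / 1.4) = 5.119 m/s.
The angular speed follows from ω = v/R = 5.119/0.048 ≈ 107 rad/s.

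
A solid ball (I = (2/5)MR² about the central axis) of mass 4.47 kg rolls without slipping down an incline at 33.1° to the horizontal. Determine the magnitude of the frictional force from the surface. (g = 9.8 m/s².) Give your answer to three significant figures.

The moment of inertia is (2/5)MR², giving k ≡ I/(MR²) = 0.4.
Translational: Mg sinθ − f = Ma. Rotational about the CM: fR = Iα = kMRa, so f = kMa.
Combining, a = g sinθ/(1+k) and f = kMa = kMg sinθ/(1+k).
f = 0.4 × 4.47 × 9.8 × sin33.1° / 1.4 ≈ 6.84 N.

f ≈ 6.84 N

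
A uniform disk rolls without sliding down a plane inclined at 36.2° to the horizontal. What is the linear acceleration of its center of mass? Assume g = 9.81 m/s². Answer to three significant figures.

Here I = (1/2)MR², so the shape factor k = I/(MR²) = 0.5.
Translational: Mg sinθ − f = Ma. Rotational about the CM: fR = Iα = kMRa, so f = kMa.
Eliminating f: Mg sinθ = (1+k)Ma, so a = g sinθ/(1+k) = 9.81 × sin36.2° / 1.5 ≈ 3.86 m/s².

a ≈ 3.86 m/s²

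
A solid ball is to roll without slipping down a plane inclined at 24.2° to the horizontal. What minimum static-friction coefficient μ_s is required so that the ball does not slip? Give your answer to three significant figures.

μ_min ≈ 0.128

The moment of inertia is (2/5)MR², giving k ≡ I/(MR²) = 0.4.
Along the incline Mg sinθ − f = Ma, and torque about the center fR = Iα = kMR²(a/R) gives f = kMa.
These give a = g sinθ/(1+k) and the required friction f = kMg sinθ/(1+k).
The normal force is N = Mg cosθ, so μ_min = f/N = k tanθ/(1+k).
μ_min = 0.4 × tan24.2° / 1.4 ≈ 0.128.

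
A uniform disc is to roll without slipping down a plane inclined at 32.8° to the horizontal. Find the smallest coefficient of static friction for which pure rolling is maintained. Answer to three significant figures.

μ_min ≈ 0.215

With I = (1/2)MR², the ratio k = I/(MR²) is 0.5.
Newton's second law down the slope: Mg sinθ − f = Ma. The torque equation fR = Iα (with α = a/R) gives f = kMa.
These give a = g sinθ/(1+k) and the required friction f = kMg sinθ/(1+k).
With N = Mg cosθ, the no-slip condition f ≤ μN gives μ_min = f/N = k tanθ/(1+k).
μ_min = 0.5 × tan32.8° / 1.5 ≈ 0.215.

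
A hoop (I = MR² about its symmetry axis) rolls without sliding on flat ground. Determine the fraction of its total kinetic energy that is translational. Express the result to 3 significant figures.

fraction ≈ 0.500

For this body I = MR², i.e. k = I/(MR²) = 1.
Since ω = v/R, the translational part is ½Mv² and the rotational part is ½I(v/R)² = ½kMv²; the total is ½(1+k)Mv².
The translational fraction is therefore 1/(1+k) = 1/2 ≈ 0.500.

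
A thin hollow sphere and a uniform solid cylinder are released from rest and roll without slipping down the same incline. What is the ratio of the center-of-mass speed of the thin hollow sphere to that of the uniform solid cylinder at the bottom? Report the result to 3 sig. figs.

Each satisfies Mgh = ½(1+k)Mv² with k = I/(MR²), so v ∝ 1/√(1+k).
For the thin hollow sphere k = 2/3; for the uniform solid cylinder k = 0.5.
v₁/v₂ = √((1+k₂)/(1+k₁)) = √(1.5/1.667) ≈ 0.949.

v_ratio ≈ 0.949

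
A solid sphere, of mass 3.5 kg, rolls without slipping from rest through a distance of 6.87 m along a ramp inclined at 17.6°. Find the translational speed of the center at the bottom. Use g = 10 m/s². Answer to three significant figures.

v ≈ 5.45 m/s

For this body I = (2/5)MR², i.e. k = I/(MR²) = 0.4.
Pure rolling means v = ωR; then KE = ½Mv² + ½I(v/R)² = ½(1+k)Mv² = (7/10)Mv².
The vertical drop is h = L sinθ = 6.87 × sin17.6° = 2.077 m.
Setting Mgh = (7/10)Mv² gives v = √(2gh/(1+k)) = √(2·10·2.077/1.4) ≈ 5.45 m/s.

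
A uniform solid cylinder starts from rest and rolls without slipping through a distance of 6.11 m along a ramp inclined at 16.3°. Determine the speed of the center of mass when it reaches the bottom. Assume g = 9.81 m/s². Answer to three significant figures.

Here I = (1/2)MR², so the shape factor k = I/(MR²) = 0.5.
Pure rolling means v = ωR; then KE = ½Mv² + ½I(v/R)² = ½(1+k)Mv² = (3/4)Mv².
The vertical drop is h = L sinθ = 6.11 × sin16.3° = 1.715 m.
Energy conservation: Mgh = (3/4)Mv², so v = √(2gh/(1+k)) = √(2 × 9.81 × 1.715 / 1.5) ≈ 4.74 m/s.

v ≈ 4.74 m/s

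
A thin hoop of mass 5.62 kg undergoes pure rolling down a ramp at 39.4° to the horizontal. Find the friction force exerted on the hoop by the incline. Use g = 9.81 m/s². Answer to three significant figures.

f ≈ 17.5 N

For this body I = MR², i.e. k = I/(MR²) = 1.
Newton's second law down the slope: Mg sinθ − f = Ma. The torque equation fR = Iα (with α = a/R) gives f = kMa.
Combining, a = g sinθ/(1+k) and f = kMa = kMg sinθ/(1+k).
f = 1 × 5.62 × 9.81 × sin39.4° / 2 ≈ 17.5 N.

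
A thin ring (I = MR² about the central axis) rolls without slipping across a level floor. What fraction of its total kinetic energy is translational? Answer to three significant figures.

fraction ≈ 0.500

With I = MR², the ratio k = I/(MR²) is 1.
With ω = v/R, KE_trans = ½Mv² and KE_rot = ½Iω² = ½kMv², so KE_total = ½(1+k)Mv².
The translational fraction is therefore 1/(1+k) = 1/2 ≈ 0.500.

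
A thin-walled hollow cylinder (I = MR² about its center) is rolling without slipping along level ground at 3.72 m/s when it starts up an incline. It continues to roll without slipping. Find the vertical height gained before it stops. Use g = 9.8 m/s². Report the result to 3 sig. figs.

h ≈ 1.41 m

Here I = MR², so the shape factor k = I/(MR²) = 1.
Rolling without slipping gives ω = v/R, so the total kinetic energy is ½Mv² + ½Iω² = ½(1+k)Mv² = Mv².
All of this converts to potential energy at the highest point: Mv₀² = Mgh.
Thus h = (1+k)v₀²/(2g) = 2 × 3.72² / (2 × 9.8) ≈ 1.41 m.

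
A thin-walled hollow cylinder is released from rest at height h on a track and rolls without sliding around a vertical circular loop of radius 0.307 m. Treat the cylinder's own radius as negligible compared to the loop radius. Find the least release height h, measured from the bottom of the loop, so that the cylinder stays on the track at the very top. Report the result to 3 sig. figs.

The moment of inertia is MR², giving k ≡ I/(MR²) = 1.
At the top, contact is just lost when gravity alone supplies the centripetal force: Mg = Mv_top²/r, i.e. v_top² = gr.
With ω = v/R, the kinetic energy at speed v is ½(1+k)Mv² = Mv².
Energy conservation from release (height h) to the top (height 2r): Mgh = Mg(2r) + M·gr.
Thus h_min = 2r + (1+k)r/2 = r(2 + 2/2) = 0.307 × 3 ≈ 0.921 m.

h_min ≈ 0.921 m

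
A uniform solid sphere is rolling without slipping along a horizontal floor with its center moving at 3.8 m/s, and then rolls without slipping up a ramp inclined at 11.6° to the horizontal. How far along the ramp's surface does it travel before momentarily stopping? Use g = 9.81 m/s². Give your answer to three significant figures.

For this body I = (2/5)MR², i.e. k = I/(MR²) = 0.4.
Since it rolls without slipping, ω = v/R and KE = ½Mv² + ½Iω² = ½(1+k)Mv² = (7/10)Mv².
Setting this equal to Mgh gives the vertical rise h = (1+k)v₀²/(2g) = 1.4×3.8²/(2×9.81) = 1.03 m.
Along the incline, d = h/sinθ = 1.03/sin11.6° ≈ 5.12 m.

d ≈ 5.12 m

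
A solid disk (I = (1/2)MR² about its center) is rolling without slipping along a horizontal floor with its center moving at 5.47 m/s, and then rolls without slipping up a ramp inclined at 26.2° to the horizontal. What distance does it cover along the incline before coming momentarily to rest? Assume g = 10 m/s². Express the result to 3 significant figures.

d ≈ 5.08 m

For this body I = (1/2)MR², i.e. k = I/(MR²) = 0.5.
The rolling condition ω = v/R makes the rotational term ½I(v/R)² = ½kMv², so KE_total = ½(1+k)Mv² = (3/4)Mv².
Setting this equal to Mgh gives the vertical rise h = (1+k)v₀²/(2g) = 1.5×5.47²/(2×10) = 2.244 m.
Along the incline, d = h/sinθ = 2.244/sin26.2° ≈ 5.08 m.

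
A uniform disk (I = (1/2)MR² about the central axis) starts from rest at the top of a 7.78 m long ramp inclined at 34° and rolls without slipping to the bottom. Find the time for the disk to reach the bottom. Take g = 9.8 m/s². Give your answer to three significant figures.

With I = (1/2)MR², the ratio k = I/(MR²) is 0.5.
Newton's second law down the slope: Mg sinθ − f = Ma. The torque equation fR = Iα (with α = a/R) gives f = kMa.
Hence a = g sinθ/(1+k) = 9.8×sin34°/1.5 = 3.653 m/s².
Starting from rest, L = ½at², so t = √(2L/a) = √(2×7.78/3.653) ≈ 2.06 s.

t ≈ 2.06 s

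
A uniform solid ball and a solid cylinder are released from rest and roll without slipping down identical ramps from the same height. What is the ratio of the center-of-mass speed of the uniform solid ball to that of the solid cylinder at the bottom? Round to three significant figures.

v_ratio ≈ 1.04

Each satisfies Mgh = ½(1+k)Mv² with k = I/(MR²), so v ∝ 1/√(1+k).
For the uniform solid ball k = 0.4; for the solid cylinder k = 0.5.
v₁/v₂ = √((1+k₂)/(1+k₁)) = √(1.5/1.4) ≈ 1.04.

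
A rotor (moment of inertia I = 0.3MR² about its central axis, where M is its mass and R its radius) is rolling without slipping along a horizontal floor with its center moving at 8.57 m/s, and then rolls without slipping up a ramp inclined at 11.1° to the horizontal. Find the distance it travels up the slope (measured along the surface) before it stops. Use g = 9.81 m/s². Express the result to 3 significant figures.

d ≈ 25.3 m

With I = 0.3MR², the ratio k = I/(MR²) is 0.3.
Since it rolls without slipping, ω = v/R and KE = ½Mv² + ½Iω² = ½(1+k)Mv² = (13/20)Mv².
Setting this equal to Mgh gives the vertical rise h = (1+k)v₀²/(2g) = 1.3×8.57²/(2×9.81) = 4.866 m.
Along the incline, d = h/sinθ = 4.866/sin11.1° ≈ 25.3 m.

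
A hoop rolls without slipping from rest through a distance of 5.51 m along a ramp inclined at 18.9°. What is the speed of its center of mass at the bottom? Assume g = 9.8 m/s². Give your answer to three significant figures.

v ≈ 4.18 m/s

With I = MR², the ratio k = I/(MR²) is 1.
Rolling without slipping gives ω = v/R, so the total kinetic energy is ½Mv² + ½Iω² = ½(1+k)Mv² = Mv².
The vertical drop is h = L sinθ = 5.51 × sin18.9° = 1.785 m.
Setting Mgh = Mv² gives v = √(2gh/(1+k)) = √(2·9.8·1.785/2) ≈ 4.18 m/s.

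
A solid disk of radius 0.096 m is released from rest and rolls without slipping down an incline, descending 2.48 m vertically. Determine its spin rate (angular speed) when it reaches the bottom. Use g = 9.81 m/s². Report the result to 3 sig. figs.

ω ≈ 59.3 rad/s

The moment of inertia is (1/2)MR², giving k ≡ I/(MR²) = 0.5.
Since it rolls without slipping, ω = v/R and KE = ½Mv² + ½Iω² = ½(1+k)Mv² = (3/4)Mv².
Energy conservation Mgh = ½(1+k)Mv² gives v = √(2gh/(1+k)) = √(2 × 9.81 × 2.48 / 1.5) = 5.695 m/s.
Then ω = v/R = 5.695 / 0.096 ≈ 59.3 rad/s.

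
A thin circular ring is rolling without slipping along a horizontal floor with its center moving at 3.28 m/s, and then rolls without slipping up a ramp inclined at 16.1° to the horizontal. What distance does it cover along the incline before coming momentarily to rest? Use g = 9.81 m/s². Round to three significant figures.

With I = MR², the ratio k = I/(MR²) is 1.
Since it rolls without slipping, ω = v/R and KE = ½Mv² + ½Iω² = ½(1+k)Mv² = Mv².
Setting this equal to Mgh gives the vertical rise h = (1+k)v₀²/(2g) = 2×3.28²/(2×9.81) = 1.097 m.
Along the incline, d = h/sinθ = 1.097/sin16.1° ≈ 3.95 m.

d ≈ 3.95 m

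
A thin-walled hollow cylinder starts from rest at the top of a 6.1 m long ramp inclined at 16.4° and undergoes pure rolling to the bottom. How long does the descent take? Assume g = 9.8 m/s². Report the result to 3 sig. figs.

t ≈ 2.97 s

With I = MR², the ratio k = I/(MR²) is 1.
Along the incline Mg sinθ − f = Ma, and torque about the center fR = Iα = kMR²(a/R) gives f = kMa.
Hence a = g sinθ/(1+k) = 9.8×sin16.4°/2 = 1.383 m/s².
Starting from rest, L = ½at², so t = √(2L/a) = √(2×6.1/1.383) ≈ 2.97 s.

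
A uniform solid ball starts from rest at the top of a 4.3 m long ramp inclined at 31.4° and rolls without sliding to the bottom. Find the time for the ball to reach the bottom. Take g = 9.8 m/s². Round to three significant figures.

t ≈ 1.54 s

The moment of inertia is (2/5)MR², giving k ≡ I/(MR²) = 0.4.
Along the incline Mg sinθ − f = Ma, and torque about the center fR = Iα = kMR²(a/R) gives f = kMa.
Hence a = g sinθ/(1+k) = 9.8×sin31.4°/1.4 = 3.647 m/s².
With constant a from rest, t = √(2L/a) = √(2·4.3/3.647) ≈ 1.54 s.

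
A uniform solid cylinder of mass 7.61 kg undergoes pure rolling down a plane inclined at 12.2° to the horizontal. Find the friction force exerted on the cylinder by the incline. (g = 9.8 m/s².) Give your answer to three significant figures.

f ≈ 5.25 N

With I = (1/2)MR², the ratio k = I/(MR²) is 0.5.
Translational: Mg sinθ − f = Ma. Rotational about the CM: fR = Iα = kMRa, so f = kMa.
Combining, a = g sinθ/(1+k) and f = kMa = kMg sinθ/(1+k).
f = 0.5 × 7.61 × 9.8 × sin12.2° / 1.5 ≈ 5.25 N.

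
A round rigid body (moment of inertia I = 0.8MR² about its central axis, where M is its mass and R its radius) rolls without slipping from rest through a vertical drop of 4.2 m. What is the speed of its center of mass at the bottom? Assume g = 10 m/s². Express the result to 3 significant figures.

v ≈ 6.83 m/s

For this body I = 0.8MR², i.e. k = I/(MR²) = 0.8.
Pure rolling means v = ωR; then KE = ½Mv² + ½I(v/R)² = ½(1+k)Mv² = (9/10)Mv².
Energy conservation: Mgh = (9/10)Mv², so v = √(2gh/(1+k)) = √(2 × 10 × 4.2 / 1.8) ≈ 6.83 m/s.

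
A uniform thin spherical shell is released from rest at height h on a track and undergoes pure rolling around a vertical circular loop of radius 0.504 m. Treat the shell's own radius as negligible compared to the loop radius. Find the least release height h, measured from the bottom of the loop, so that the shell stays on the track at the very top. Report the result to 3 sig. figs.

Here I = (2/3)MR², so the shape factor k = I/(MR²) = 2/3.
At the top of the loop, the minimum-contact condition is Mg = Mv_top²/r, so v_top² = gr.
With ω = v/R, the kinetic energy at speed v is ½(1+k)Mv² = (5/6)Mv².
Energy conservation from release (height h) to the top (height 2r): Mgh = Mg(2r) + (5/6)M·gr.
Thus h_min = 2r + (1+k)r/2 = r(2 + 1.667/2) = 0.504 × 2.833 ≈ 1.43 m.

h_min ≈ 1.43 m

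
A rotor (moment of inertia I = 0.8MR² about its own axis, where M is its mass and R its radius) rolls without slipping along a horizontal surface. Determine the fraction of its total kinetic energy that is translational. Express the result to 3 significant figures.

For this body I = 0.8MR², i.e. k = I/(MR²) = 0.8.
Since ω = v/R, the translational part is ½Mv² and the rotational part is ½I(v/R)² = ½kMv²; the total is ½(1+k)Mv².
The translational fraction is therefore 1/(1+k) = 1/1.8 ≈ 0.556.

fraction ≈ 0.556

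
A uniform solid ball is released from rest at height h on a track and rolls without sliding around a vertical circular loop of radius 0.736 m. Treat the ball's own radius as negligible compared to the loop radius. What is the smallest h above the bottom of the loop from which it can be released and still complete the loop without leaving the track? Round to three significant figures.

For this body I = (2/5)MR², i.e. k = I/(MR²) = 0.4.
At the top, contact is just lost when gravity alone supplies the centripetal force: Mg = Mv_top²/r, i.e. v_top² = gr.
With ω = v/R, the kinetic energy at speed v is ½(1+k)Mv² = (7/10)Mv².
Energy conservation from release (height h) to the top (height 2r): Mgh = Mg(2r) + (7/10)M·gr.
Thus h_min = 2r + (1+k)r/2 = r(2 + 1.4/2) = 0.736 × 2.7 ≈ 1.99 m.

h_min ≈ 1.99 m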